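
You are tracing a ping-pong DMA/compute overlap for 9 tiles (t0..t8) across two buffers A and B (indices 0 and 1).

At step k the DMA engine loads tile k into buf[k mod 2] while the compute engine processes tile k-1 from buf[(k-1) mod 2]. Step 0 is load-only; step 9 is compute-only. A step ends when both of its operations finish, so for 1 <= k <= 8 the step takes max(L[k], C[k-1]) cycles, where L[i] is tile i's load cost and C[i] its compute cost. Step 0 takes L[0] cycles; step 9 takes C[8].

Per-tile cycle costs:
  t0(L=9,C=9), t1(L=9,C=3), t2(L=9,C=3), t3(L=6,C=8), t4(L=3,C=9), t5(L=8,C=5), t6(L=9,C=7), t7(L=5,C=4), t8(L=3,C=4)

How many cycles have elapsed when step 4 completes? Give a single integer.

end_cycle[4] = 41

k=0 load=t0/9c comp=- wait=9 total=9
k=1 load=t1/9c comp=t0/9c wait=9 total=18
k=2 load=t2/9c comp=t1/3c wait=9 total=27
k=3 load=t3/6c comp=t2/3c wait=6 total=33
k=4 load=t4/3c comp=t3/8c wait=8 total=41
k=5 load=t5/8c comp=t4/9c wait=9 total=50
k=6 load=t6/9c comp=t5/5c wait=9 total=59
k=7 load=t7/5c comp=t6/7c wait=7 total=66
k=8 load=t8/3c comp=t7/4c wait=4 total=70
k=9 load=- comp=t8/4c wait=4 total=74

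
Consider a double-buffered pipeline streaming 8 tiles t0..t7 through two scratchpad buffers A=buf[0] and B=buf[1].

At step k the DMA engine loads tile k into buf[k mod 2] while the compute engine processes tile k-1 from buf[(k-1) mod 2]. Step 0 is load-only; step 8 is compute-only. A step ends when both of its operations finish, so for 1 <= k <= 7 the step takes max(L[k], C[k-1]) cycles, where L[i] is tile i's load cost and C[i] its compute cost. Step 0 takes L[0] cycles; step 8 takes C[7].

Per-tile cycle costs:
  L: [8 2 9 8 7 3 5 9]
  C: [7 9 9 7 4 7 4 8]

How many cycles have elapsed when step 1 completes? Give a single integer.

step 0: L[0]=8 → dur=8, Σ=8 | A=load:t0 B=idle [load-only]
step 1: L[1]=2 C[0]=7 → dur=7, Σ=15 | A=compute:t0 B=load:t1 [compute-bound]
step 2: L[2]=9 C[1]=9 → dur=9, Σ=24 | A=load:t2 B=compute:t1 [tied]
step 3: L[3]=8 C[2]=9 → dur=9, Σ=33 | A=compute:t2 B=load:t3 [compute-bound]
step 4: L[4]=7 C[3]=7 → dur=7, Σ=40 | A=load:t4 B=compute:t3 [tied]
step 5: L[5]=3 C[4]=4 → dur=4, Σ=44 | A=compute:t4 B=load:t5 [compute-bound]
step 6: L[6]=5 C[5]=7 → dur=7, Σ=51 | A=load:t6 B=compute:t5 [compute-bound]
step 7: L[7]=9 C[6]=4 → dur=9, Σ=60 | A=compute:t6 B=load:t7 [load-bound]
step 8: C[7]=8 → dur=8, Σ=68 | A=idle B=compute:t7 [compute-only]

end_cycle[1] = 15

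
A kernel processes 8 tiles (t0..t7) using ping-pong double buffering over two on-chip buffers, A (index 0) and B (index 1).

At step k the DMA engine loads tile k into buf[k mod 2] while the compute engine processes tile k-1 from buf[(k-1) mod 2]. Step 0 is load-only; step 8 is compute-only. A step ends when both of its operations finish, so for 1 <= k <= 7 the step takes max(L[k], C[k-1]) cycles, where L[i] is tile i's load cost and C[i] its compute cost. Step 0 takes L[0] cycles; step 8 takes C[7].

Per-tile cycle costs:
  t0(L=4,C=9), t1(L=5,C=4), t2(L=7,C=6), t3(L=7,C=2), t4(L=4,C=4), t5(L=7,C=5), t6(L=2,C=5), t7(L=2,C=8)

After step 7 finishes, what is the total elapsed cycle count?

end_cycle[7] = 48

  0. 4=4c; end=4; A:t0 B:-
  1. max(5,9)=9c; end=13; A:t0 B:t1
  2. max(7,4)=7c; end=20; A:t2 B:t1
  3. max(7,6)=7c; end=27; A:t2 B:t3
  4. max(4,2)=4c; end=31; A:t4 B:t3
  5. max(7,4)=7c; end=38; A:t4 B:t5
  6. max(2,5)=5c; end=43; A:t6 B:t5
  7. max(2,5)=5c; end=48; A:t6 B:t7
  8. 8=8c; end=56; A:t6 B:t7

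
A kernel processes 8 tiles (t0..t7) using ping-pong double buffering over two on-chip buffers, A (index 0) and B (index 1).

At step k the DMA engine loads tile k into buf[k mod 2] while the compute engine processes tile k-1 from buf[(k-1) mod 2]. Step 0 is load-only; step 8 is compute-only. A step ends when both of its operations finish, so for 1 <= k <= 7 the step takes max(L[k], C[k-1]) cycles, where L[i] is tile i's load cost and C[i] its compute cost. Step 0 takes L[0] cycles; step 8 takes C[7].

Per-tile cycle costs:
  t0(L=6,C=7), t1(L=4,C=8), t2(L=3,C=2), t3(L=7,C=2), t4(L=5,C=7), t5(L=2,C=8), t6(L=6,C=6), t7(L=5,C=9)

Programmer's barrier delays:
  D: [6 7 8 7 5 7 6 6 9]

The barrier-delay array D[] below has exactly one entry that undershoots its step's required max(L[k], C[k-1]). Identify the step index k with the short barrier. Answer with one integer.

hazard at step 6

step 0: need L[0]=6 = 6; D[0]=6 ok
step 1: need max(L[1]=4,C[0]=7) = 7; D[1]=7 ok
step 2: need max(L[2]=3,C[1]=8) = 8; D[2]=8 ok
step 3: need max(L[3]=7,C[2]=2) = 7; D[3]=7 ok
step 4: need max(L[4]=5,C[3]=2) = 5; D[4]=5 ok
step 5: need max(L[5]=2,C[4]=7) = 7; D[5]=7 ok
step 6: need max(L[6]=6,C[5]=8) = 8; D[6]=6 SHORT
step 7: need max(L[7]=5,C[6]=6) = 6; D[7]=6 ok
step 8: need C[7]=9 = 9; D[8]=9 ok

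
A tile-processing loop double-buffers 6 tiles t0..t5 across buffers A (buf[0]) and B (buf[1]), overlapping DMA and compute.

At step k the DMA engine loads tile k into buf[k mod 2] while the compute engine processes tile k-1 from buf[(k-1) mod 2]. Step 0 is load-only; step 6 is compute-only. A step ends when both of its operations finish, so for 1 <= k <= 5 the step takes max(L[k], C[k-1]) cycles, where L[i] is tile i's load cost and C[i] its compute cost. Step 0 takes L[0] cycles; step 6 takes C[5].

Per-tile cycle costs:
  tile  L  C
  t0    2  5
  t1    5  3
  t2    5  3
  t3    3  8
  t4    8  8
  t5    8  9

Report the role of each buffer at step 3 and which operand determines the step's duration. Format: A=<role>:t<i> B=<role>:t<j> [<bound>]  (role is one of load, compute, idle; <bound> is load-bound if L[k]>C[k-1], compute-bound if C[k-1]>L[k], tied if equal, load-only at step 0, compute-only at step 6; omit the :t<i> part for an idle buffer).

step 3: A=compute:t2 B=load:t3 [tied]

step 0: L[0]=2 → dur=2, Σ=2 | A=load:t0 B=idle [load-only]
step 1: L[1]=5 C[0]=5 → dur=5, Σ=7 | A=compute:t0 B=load:t1 [tied]
step 2: L[2]=5 C[1]=3 → dur=5, Σ=12 | A=load:t2 B=compute:t1 [load-bound]
step 3: L[3]=3 C[2]=3 → dur=3, Σ=15 | A=compute:t2 B=load:t3 [tied]
step 4: L[4]=8 C[3]=8 → dur=8, Σ=23 | A=load:t4 B=compute:t3 [tied]
step 5: L[5]=8 C[4]=8 → dur=8, Σ=31 | A=compute:t4 B=load:t5 [tied]
step 6: C[5]=9 → dur=9, Σ=40 | A=idle B=compute:t5 [compute-only]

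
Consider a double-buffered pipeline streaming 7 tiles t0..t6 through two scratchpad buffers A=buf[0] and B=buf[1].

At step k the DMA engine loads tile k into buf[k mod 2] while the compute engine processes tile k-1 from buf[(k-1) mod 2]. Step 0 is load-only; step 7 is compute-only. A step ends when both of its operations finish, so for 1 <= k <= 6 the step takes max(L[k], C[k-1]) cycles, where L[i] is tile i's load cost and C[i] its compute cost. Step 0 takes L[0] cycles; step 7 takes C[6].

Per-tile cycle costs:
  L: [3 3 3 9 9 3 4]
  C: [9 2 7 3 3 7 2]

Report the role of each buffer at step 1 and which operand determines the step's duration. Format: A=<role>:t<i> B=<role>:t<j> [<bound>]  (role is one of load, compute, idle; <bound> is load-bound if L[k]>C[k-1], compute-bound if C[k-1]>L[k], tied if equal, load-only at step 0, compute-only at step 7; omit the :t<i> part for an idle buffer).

step 1: A=compute:t0 B=load:t1 [compute-bound]

k=0 load=t0/3c comp=- wait=3 total=3
k=1 load=t1/3c comp=t0/9c wait=9 total=12
k=2 load=t2/3c comp=t1/2c wait=3 total=15
k=3 load=t3/9c comp=t2/7c wait=9 total=24
k=4 load=t4/9c comp=t3/3c wait=9 total=33
k=5 load=t5/3c comp=t4/3c wait=3 total=36
k=6 load=t6/4c comp=t5/7c wait=7 total=43
k=7 load=- comp=t6/2c wait=2 total=45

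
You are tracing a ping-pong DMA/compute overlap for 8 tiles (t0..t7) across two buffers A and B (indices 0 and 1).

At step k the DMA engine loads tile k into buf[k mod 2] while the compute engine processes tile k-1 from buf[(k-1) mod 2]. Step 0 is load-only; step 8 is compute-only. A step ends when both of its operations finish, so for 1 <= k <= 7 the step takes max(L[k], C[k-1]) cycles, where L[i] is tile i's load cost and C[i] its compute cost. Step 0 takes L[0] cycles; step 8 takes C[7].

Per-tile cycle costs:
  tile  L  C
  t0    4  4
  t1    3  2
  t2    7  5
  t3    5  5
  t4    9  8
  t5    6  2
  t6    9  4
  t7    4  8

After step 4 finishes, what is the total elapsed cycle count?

[0] DMA t0→A (4c) ∥ CU idle ⇒ 4c, clock 4
[1] DMA t1→B (3c) ∥ CU A:t0 (4c) ⇒ 4c, clock 8
[2] DMA t2→A (7c) ∥ CU B:t1 (2c) ⇒ 7c, clock 15
[3] DMA t3→B (5c) ∥ CU A:t2 (5c) ⇒ 5c, clock 20
[4] DMA t4→A (9c) ∥ CU B:t3 (5c) ⇒ 9c, clock 29
[5] DMA t5→B (6c) ∥ CU A:t4 (8c) ⇒ 8c, clock 37
[6] DMA t6→A (9c) ∥ CU B:t5 (2c) ⇒ 9c, clock 46
[7] DMA t7→B (4c) ∥ CU A:t6 (4c) ⇒ 4c, clock 50
[8] DMA idle ∥ CU B:t7 (8c) ⇒ 8c, clock 58

end_cycle[4] = 29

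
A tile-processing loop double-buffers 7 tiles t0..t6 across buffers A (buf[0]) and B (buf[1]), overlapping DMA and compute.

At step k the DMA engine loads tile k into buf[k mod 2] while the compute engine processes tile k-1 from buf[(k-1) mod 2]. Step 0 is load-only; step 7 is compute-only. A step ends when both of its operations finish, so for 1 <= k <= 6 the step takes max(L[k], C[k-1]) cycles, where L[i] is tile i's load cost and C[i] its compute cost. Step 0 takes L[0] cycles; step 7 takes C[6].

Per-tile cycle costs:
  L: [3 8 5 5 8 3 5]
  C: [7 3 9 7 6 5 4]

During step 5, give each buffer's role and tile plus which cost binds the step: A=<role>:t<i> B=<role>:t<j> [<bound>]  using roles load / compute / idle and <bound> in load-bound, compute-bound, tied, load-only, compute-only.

step 5: A=compute:t4 B=load:t5 [compute-bound]

step 0: L[0]=3 → dur=3, Σ=3 | A=load:t0 B=idle [load-only]
step 1: L[1]=8 C[0]=7 → dur=8, Σ=11 | A=compute:t0 B=load:t1 [load-bound]
step 2: L[2]=5 C[1]=3 → dur=5, Σ=16 | A=load:t2 B=compute:t1 [load-bound]
step 3: L[3]=5 C[2]=9 → dur=9, Σ=25 | A=compute:t2 B=load:t3 [compute-bound]
step 4: L[4]=8 C[3]=7 → dur=8, Σ=33 | A=load:t4 B=compute:t3 [load-bound]
step 5: L[5]=3 C[4]=6 → dur=6, Σ=39 | A=compute:t4 B=load:t5 [compute-bound]
step 6: L[6]=5 C[5]=5 → dur=5, Σ=44 | A=load:t6 B=compute:t5 [tied]
step 7: C[6]=4 → dur=4, Σ=48 | A=compute:t6 B=idle [compute-only]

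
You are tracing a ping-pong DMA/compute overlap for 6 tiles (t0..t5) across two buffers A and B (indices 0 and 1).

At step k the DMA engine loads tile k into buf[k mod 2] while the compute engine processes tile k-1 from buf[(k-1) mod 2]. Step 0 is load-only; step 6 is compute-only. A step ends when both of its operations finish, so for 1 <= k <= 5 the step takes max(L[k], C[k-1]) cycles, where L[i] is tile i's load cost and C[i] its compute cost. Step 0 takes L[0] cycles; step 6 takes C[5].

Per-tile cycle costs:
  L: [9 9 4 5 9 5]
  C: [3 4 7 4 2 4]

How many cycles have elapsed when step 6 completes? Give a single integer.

end_cycle[6] = 47

k=0 load=t0/9c comp=- wait=9 total=9
k=1 load=t1/9c comp=t0/3c wait=9 total=18
k=2 load=t2/4c comp=t1/4c wait=4 total=22
k=3 load=t3/5c comp=t2/7c wait=7 total=29
k=4 load=t4/9c comp=t3/4c wait=9 total=38
k=5 load=t5/5c comp=t4/2c wait=5 total=43
k=6 load=- comp=t5/4c wait=4 total=47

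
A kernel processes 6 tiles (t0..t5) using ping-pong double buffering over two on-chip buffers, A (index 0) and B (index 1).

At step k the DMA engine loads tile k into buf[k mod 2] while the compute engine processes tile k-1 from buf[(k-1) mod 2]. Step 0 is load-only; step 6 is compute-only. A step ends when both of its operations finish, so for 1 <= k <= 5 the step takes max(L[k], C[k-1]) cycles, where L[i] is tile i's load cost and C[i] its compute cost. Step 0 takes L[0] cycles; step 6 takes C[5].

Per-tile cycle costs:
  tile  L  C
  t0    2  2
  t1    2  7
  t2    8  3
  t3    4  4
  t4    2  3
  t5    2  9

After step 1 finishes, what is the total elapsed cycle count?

[0] DMA t0→A (2c) ∥ CU idle ⇒ 2c, clock 2
[1] DMA t1→B (2c) ∥ CU A:t0 (2c) ⇒ 2c, clock 4
[2] DMA t2→A (8c) ∥ CU B:t1 (7c) ⇒ 8c, clock 12
[3] DMA t3→B (4c) ∥ CU A:t2 (3c) ⇒ 4c, clock 16
[4] DMA t4→A (2c) ∥ CU B:t3 (4c) ⇒ 4c, clock 20
[5] DMA t5→B (2c) ∥ CU A:t4 (3c) ⇒ 3c, clock 23
[6] DMA idle ∥ CU B:t5 (9c) ⇒ 9c, clock 32

end_cycle[1] = 4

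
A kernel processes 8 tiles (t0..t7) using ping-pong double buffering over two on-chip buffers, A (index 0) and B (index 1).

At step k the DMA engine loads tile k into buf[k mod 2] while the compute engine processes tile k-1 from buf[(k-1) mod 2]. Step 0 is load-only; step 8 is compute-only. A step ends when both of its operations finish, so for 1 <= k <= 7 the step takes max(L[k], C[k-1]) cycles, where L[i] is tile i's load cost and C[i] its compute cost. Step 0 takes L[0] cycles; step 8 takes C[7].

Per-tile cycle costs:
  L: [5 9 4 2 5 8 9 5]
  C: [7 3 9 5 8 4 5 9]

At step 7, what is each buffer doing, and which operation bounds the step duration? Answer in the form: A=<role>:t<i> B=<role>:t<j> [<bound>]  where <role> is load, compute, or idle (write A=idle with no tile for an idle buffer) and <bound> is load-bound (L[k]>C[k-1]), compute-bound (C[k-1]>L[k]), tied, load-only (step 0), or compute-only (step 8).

step 7: A=compute:t6 B=load:t7 [tied]

k=0 load=t0/5c comp=- wait=5 total=5
k=1 load=t1/9c comp=t0/7c wait=9 total=14
k=2 load=t2/4c comp=t1/3c wait=4 total=18
k=3 load=t3/2c comp=t2/9c wait=9 total=27
k=4 load=t4/5c comp=t3/5c wait=5 total=32
k=5 load=t5/8c comp=t4/8c wait=8 total=40
k=6 load=t6/9c comp=t5/4c wait=9 total=49
k=7 load=t7/5c comp=t6/5c wait=5 total=54
k=8 load=- comp=t7/9c wait=9 total=63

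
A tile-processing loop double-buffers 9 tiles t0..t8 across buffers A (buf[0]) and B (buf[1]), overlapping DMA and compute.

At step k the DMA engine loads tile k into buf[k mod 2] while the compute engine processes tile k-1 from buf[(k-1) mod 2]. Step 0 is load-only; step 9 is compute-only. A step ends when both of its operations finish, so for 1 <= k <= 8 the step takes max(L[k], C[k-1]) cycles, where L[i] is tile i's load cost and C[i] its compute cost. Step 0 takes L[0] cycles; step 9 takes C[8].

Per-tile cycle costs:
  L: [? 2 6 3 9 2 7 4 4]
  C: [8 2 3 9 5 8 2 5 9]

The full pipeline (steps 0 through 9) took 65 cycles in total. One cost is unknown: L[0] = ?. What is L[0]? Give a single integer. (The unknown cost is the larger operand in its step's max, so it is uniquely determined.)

step 0: dur = L[0]=? = L[0]  (unknown; binding)
step 1: dur = max(L[1]=2, C[0]=8) = 8
step 2: dur = max(L[2]=6, C[1]=2) = 6
step 3: dur = max(L[3]=3, C[2]=3) = 3
step 4: dur = max(L[4]=9, C[3]=9) = 9
step 5: dur = max(L[5]=2, C[4]=5) = 5
step 6: dur = max(L[6]=7, C[5]=8) = 8
step 7: dur = max(L[7]=4, C[6]=2) = 4
step 8: dur = max(L[8]=4, C[7]=5) = 5
step 9: dur = C[8]=9 = 9
sum of known step durations = 57
dur[0] = total - known = 65 - 57 = 8
L[0] is the binding max in step 0, so L[0] = dur[0] = 8

L[0] = 8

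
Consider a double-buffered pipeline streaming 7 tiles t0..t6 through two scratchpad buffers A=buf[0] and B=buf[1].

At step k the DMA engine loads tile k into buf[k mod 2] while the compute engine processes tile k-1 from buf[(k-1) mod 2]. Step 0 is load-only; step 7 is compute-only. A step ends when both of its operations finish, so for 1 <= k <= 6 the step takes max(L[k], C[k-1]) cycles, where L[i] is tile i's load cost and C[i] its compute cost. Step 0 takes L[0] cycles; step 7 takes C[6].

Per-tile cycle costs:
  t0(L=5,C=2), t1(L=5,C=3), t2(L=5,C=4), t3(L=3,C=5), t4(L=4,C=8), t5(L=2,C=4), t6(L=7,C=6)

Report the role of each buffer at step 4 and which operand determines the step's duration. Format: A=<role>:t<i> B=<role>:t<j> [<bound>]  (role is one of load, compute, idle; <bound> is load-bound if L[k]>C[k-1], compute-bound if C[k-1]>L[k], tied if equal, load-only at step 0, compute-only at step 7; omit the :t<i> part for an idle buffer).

step 4: A=load:t4 B=compute:t3 [compute-bound]

step 0: L[0]=5 → dur=5, Σ=5 | A=load:t0 B=idle [load-only]
step 1: L[1]=5 C[0]=2 → dur=5, Σ=10 | A=compute:t0 B=load:t1 [load-bound]
step 2: L[2]=5 C[1]=3 → dur=5, Σ=15 | A=load:t2 B=compute:t1 [load-bound]
step 3: L[3]=3 C[2]=4 → dur=4, Σ=19 | A=compute:t2 B=load:t3 [compute-bound]
step 4: L[4]=4 C[3]=5 → dur=5, Σ=24 | A=load:t4 B=compute:t3 [compute-bound]
step 5: L[5]=2 C[4]=8 → dur=8, Σ=32 | A=compute:t4 B=load:t5 [compute-bound]
step 6: L[6]=7 C[5]=4 → dur=7, Σ=39 | A=load:t6 B=compute:t5 [load-bound]
step 7: C[6]=6 → dur=6, Σ=45 | A=compute:t6 B=idle [compute-only]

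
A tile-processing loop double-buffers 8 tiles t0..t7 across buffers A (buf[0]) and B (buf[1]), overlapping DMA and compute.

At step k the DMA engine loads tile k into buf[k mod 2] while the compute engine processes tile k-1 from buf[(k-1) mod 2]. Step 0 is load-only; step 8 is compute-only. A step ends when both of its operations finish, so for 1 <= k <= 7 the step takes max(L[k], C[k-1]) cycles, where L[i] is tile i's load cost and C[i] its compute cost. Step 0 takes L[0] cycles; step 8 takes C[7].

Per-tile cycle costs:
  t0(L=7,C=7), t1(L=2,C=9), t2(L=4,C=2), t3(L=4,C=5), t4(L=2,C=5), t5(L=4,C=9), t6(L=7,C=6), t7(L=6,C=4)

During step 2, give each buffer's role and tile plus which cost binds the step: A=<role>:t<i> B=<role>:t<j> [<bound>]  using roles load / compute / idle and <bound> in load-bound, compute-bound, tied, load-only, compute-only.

step 2: A=load:t2 B=compute:t1 [compute-bound]

  0. 7=7c; end=7; A:t0 B:-
  1. max(2,7)=7c; end=14; A:t0 B:t1
  2. max(4,9)=9c; end=23; A:t2 B:t1
  3. max(4,2)=4c; end=27; A:t2 B:t3
  4. max(2,5)=5c; end=32; A:t4 B:t3
  5. max(4,5)=5c; end=37; A:t4 B:t5
  6. max(7,9)=9c; end=46; A:t6 B:t5
  7. max(6,6)=6c; end=52; A:t6 B:t7
  8. 4=4c; end=56; A:t6 B:t7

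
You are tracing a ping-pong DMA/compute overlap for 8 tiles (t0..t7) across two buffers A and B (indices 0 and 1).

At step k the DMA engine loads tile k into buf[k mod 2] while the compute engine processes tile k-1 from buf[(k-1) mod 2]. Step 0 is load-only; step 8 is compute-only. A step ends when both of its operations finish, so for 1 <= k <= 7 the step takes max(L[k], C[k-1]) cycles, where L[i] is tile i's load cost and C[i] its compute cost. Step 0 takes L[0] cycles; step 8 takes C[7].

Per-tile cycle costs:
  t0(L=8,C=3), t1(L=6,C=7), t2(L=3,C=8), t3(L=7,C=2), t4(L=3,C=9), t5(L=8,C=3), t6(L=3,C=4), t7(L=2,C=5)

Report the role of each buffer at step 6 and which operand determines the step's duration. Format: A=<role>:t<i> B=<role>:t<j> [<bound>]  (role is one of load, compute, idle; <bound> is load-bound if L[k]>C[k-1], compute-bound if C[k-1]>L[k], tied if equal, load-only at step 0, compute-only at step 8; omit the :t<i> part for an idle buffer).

[0] DMA t0→A (8c) ∥ CU idle ⇒ 8c, clock 8
[1] DMA t1→B (6c) ∥ CU A:t0 (3c) ⇒ 6c, clock 14
[2] DMA t2→A (3c) ∥ CU B:t1 (7c) ⇒ 7c, clock 21
[3] DMA t3→B (7c) ∥ CU A:t2 (8c) ⇒ 8c, clock 29
[4] DMA t4→A (3c) ∥ CU B:t3 (2c) ⇒ 3c, clock 32
[5] DMA t5→B (8c) ∥ CU A:t4 (9c) ⇒ 9c, clock 41
[6] DMA t6→A (3c) ∥ CU B:t5 (3c) ⇒ 3c, clock 44
[7] DMA t7→B (2c) ∥ CU A:t6 (4c) ⇒ 4c, clock 48
[8] DMA idle ∥ CU B:t7 (5c) ⇒ 5c, clock 53

step 6: A=load:t6 B=compute:t5 [tied]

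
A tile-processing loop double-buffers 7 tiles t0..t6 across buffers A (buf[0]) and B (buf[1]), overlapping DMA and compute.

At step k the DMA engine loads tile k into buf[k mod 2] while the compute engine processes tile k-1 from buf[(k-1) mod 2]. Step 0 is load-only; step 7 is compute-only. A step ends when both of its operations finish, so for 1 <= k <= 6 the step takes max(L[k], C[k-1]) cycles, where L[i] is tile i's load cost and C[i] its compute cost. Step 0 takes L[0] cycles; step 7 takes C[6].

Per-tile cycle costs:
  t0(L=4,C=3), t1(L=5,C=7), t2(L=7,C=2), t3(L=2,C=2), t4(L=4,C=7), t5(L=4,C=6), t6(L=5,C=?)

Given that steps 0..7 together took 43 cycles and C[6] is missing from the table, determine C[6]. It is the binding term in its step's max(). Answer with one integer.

step 0 → dur = L[0]=4 = 4
step 1 → dur = max(L[1]=5, C[0]=3) = 5
step 2 → dur = max(L[2]=7, C[1]=7) = 7
step 3 → dur = max(L[3]=2, C[2]=2) = 2
step 4 → dur = max(L[4]=4, C[3]=2) = 4
step 5 → dur = max(L[5]=4, C[4]=7) = 7
step 6 → dur = max(L[6]=5, C[5]=6) = 6
step 7 → dur = C[6]=? = C[6]  (unknown; binding)
sum of known step durations = 35
dur[7] = total - known = 43 - 35 = 8
C[6] is the binding max in step 7, so C[6] = dur[7] = 8

C[6] = 8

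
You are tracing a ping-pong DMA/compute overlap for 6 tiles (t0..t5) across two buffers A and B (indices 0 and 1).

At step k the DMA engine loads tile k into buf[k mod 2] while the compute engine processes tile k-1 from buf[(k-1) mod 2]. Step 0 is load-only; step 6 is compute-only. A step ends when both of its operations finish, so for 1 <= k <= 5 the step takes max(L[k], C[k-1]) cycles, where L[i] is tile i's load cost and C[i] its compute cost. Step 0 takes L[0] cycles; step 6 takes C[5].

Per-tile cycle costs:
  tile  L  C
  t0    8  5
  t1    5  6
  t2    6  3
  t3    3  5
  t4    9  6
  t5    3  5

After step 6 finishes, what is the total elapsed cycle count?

k=0 load=t0/8c comp=- wait=8 total=8
k=1 load=t1/5c comp=t0/5c wait=5 total=13
k=2 load=t2/6c comp=t1/6c wait=6 total=19
k=3 load=t3/3c comp=t2/3c wait=3 total=22
k=4 load=t4/9c comp=t3/5c wait=9 total=31
k=5 load=t5/3c comp=t4/6c wait=6 total=37
k=6 load=- comp=t5/5c wait=5 total=42

end_cycle[6] = 42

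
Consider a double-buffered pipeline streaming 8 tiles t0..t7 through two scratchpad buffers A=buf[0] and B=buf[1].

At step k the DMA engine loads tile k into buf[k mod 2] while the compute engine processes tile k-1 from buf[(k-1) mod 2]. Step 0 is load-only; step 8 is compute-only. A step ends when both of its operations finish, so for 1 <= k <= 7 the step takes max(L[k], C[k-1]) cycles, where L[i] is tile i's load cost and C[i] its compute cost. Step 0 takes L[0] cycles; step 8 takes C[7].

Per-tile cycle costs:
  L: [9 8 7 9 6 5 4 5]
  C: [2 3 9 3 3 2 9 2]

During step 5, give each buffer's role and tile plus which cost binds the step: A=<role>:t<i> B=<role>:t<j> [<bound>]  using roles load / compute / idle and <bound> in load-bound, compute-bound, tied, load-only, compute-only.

k=0 load=t0/9c comp=- wait=9 total=9
k=1 load=t1/8c comp=t0/2c wait=8 total=17
k=2 load=t2/7c comp=t1/3c wait=7 total=24
k=3 load=t3/9c comp=t2/9c wait=9 total=33
k=4 load=t4/6c comp=t3/3c wait=6 total=39
k=5 load=t5/5c comp=t4/3c wait=5 total=44
k=6 load=t6/4c comp=t5/2c wait=4 total=48
k=7 load=t7/5c comp=t6/9c wait=9 total=57
k=8 load=- comp=t7/2c wait=2 total=59

step 5: A=compute:t4 B=load:t5 [load-bound]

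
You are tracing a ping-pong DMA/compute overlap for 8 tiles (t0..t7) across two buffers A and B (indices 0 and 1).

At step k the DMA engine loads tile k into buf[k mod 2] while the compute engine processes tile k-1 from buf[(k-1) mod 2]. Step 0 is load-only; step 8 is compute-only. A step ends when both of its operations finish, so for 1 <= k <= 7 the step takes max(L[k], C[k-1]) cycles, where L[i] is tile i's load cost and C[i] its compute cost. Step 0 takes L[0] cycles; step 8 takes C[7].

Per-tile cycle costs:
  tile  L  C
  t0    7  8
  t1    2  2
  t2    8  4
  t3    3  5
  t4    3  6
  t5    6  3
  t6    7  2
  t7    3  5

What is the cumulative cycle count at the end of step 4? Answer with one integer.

end_cycle[4] = 32

  0. 7=7c; end=7; A:t0 B:-
  1. max(2,8)=8c; end=15; A:t0 B:t1
  2. max(8,2)=8c; end=23; A:t2 B:t1
  3. max(3,4)=4c; end=27; A:t2 B:t3
  4. max(3,5)=5c; end=32; A:t4 B:t3
  5. max(6,6)=6c; end=38; A:t4 B:t5
  6. max(7,3)=7c; end=45; A:t6 B:t5
  7. max(3,2)=3c; end=48; A:t6 B:t7
  8. 5=5c; end=53; A:t6 B:t7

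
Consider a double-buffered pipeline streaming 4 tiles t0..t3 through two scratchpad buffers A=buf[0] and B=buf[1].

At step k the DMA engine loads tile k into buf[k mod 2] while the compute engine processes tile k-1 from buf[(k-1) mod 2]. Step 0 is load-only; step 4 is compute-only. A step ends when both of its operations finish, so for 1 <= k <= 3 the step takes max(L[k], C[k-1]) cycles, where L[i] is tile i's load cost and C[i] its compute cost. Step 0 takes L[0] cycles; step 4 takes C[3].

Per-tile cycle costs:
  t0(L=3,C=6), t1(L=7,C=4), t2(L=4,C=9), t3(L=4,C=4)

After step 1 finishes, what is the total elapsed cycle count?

k=0 load=t0/3c comp=- wait=3 total=3
k=1 load=t1/7c comp=t0/6c wait=7 total=10
k=2 load=t2/4c comp=t1/4c wait=4 total=14
k=3 load=t3/4c comp=t2/9c wait=9 total=23
k=4 load=- comp=t3/4c wait=4 total=27

end_cycle[1] = 10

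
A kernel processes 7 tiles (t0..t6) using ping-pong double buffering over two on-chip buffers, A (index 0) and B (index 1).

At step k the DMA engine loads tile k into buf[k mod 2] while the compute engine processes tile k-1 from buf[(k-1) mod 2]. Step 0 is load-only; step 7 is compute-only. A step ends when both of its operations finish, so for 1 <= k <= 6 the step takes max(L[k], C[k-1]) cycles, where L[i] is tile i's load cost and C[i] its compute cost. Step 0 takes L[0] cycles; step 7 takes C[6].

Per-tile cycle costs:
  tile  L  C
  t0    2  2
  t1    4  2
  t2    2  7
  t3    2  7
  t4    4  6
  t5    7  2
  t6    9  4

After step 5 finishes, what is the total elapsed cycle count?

end_cycle[5] = 29

  0. 2=2c; end=2; A:t0 B:-
  1. max(4,2)=4c; end=6; A:t0 B:t1
  2. max(2,2)=2c; end=8; A:t2 B:t1
  3. max(2,7)=7c; end=15; A:t2 B:t3
  4. max(4,7)=7c; end=22; A:t4 B:t3
  5. max(7,6)=7c; end=29; A:t4 B:t5
  6. max(9,2)=9c; end=38; A:t6 B:t5
  7. 4=4c; end=42; A:t6 B:t5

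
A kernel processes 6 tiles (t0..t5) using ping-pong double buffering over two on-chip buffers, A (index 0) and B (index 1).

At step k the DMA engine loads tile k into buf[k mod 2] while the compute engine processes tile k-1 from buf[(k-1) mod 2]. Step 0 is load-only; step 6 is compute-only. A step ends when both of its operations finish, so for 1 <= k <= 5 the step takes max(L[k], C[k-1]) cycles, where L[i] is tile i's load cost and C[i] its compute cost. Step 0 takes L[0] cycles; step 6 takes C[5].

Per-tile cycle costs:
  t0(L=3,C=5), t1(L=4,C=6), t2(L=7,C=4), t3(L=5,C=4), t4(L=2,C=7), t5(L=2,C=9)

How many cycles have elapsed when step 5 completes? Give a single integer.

end_cycle[5] = 31

[0] DMA t0→A (3c) ∥ CU idle ⇒ 3c, clock 3
[1] DMA t1→B (4c) ∥ CU A:t0 (5c) ⇒ 5c, clock 8
[2] DMA t2→A (7c) ∥ CU B:t1 (6c) ⇒ 7c, clock 15
[3] DMA t3→B (5c) ∥ CU A:t2 (4c) ⇒ 5c, clock 20
[4] DMA t4→A (2c) ∥ CU B:t3 (4c) ⇒ 4c, clock 24
[5] DMA t5→B (2c) ∥ CU A:t4 (7c) ⇒ 7c, clock 31
[6] DMA idle ∥ CU B:t5 (9c) ⇒ 9c, clock 40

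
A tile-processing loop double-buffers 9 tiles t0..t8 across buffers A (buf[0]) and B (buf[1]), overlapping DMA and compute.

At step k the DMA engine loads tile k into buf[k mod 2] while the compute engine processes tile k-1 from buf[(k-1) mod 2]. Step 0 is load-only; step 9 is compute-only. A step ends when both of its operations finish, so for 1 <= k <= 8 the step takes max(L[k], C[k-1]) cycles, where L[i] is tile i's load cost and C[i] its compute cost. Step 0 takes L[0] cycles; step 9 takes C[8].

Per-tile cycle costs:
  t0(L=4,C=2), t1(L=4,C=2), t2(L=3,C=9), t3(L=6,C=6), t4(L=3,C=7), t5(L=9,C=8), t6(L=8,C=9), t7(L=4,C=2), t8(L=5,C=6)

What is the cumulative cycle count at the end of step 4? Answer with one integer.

step 0: L[0]=4 → dur=4, Σ=4 | A=load:t0 B=idle [load-only]
step 1: L[1]=4 C[0]=2 → dur=4, Σ=8 | A=compute:t0 B=load:t1 [load-bound]
step 2: L[2]=3 C[1]=2 → dur=3, Σ=11 | A=load:t2 B=compute:t1 [load-bound]
step 3: L[3]=6 C[2]=9 → dur=9, Σ=20 | A=compute:t2 B=load:t3 [compute-bound]
step 4: L[4]=3 C[3]=6 → dur=6, Σ=26 | A=load:t4 B=compute:t3 [compute-bound]
step 5: L[5]=9 C[4]=7 → dur=9, Σ=35 | A=compute:t4 B=load:t5 [load-bound]
step 6: L[6]=8 C[5]=8 → dur=8, Σ=43 | A=load:t6 B=compute:t5 [tied]
step 7: L[7]=4 C[6]=9 → dur=9, Σ=52 | A=compute:t6 B=load:t7 [compute-bound]
step 8: L[8]=5 C[7]=2 → dur=5, Σ=57 | A=load:t8 B=compute:t7 [load-bound]
step 9: C[8]=6 → dur=6, Σ=63 | A=compute:t8 B=idle [compute-only]

end_cycle[4] = 26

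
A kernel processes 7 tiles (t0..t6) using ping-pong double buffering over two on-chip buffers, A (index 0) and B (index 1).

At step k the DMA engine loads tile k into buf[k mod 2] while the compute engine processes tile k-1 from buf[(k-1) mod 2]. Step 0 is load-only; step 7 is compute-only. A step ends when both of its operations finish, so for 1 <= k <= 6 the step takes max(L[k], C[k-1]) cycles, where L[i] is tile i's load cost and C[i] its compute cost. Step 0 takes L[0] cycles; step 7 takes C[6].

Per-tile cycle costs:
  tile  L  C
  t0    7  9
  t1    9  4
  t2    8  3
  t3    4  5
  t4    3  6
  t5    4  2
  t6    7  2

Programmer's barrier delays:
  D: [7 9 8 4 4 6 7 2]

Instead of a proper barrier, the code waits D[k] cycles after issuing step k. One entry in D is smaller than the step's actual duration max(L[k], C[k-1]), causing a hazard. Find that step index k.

k=0 barrier L[0]=7→7c, D[0]=7 ok
k=1 barrier max(L[1]=9,C[0]=9)→9c, D[1]=9 ok
k=2 barrier max(L[2]=8,C[1]=4)→8c, D[2]=8 ok
k=3 barrier max(L[3]=4,C[2]=3)→4c, D[3]=4 ok
k=4 barrier max(L[4]=3,C[3]=5)→5c, D[4]=4 SHORT
k=5 barrier max(L[5]=4,C[4]=6)→6c, D[5]=6 ok
k=6 barrier max(L[6]=7,C[5]=2)→7c, D[6]=7 ok
k=7 barrier C[6]=2→2c, D[7]=2 ok

hazard at step 4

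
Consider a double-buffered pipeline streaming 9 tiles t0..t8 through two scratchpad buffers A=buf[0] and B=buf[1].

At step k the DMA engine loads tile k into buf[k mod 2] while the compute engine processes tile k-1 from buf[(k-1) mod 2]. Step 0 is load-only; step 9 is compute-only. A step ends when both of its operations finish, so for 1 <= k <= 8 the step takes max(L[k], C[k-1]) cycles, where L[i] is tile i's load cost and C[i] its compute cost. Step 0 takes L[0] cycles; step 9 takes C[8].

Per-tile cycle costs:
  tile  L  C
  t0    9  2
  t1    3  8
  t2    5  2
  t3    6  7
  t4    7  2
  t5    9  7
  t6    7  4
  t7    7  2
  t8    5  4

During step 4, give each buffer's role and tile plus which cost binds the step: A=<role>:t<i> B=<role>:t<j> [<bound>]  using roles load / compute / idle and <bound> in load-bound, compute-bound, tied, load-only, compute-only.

step 0: L[0]=9 → dur=9, Σ=9 | A=load:t0 B=idle [load-only]
step 1: L[1]=3 C[0]=2 → dur=3, Σ=12 | A=compute:t0 B=load:t1 [load-bound]
step 2: L[2]=5 C[1]=8 → dur=8, Σ=20 | A=load:t2 B=compute:t1 [compute-bound]
step 3: L[3]=6 C[2]=2 → dur=6, Σ=26 | A=compute:t2 B=load:t3 [load-bound]
step 4: L[4]=7 C[3]=7 → dur=7, Σ=33 | A=load:t4 B=compute:t3 [tied]
step 5: L[5]=9 C[4]=2 → dur=9, Σ=42 | A=compute:t4 B=load:t5 [load-bound]
step 6: L[6]=7 C[5]=7 → dur=7, Σ=49 | A=load:t6 B=compute:t5 [tied]
step 7: L[7]=7 C[6]=4 → dur=7, Σ=56 | A=compute:t6 B=load:t7 [load-bound]
step 8: L[8]=5 C[7]=2 → dur=5, Σ=61 | A=load:t8 B=compute:t7 [load-bound]
step 9: C[8]=4 → dur=4, Σ=65 | A=compute:t8 B=idle [compute-only]

step 4: A=load:t4 B=compute:t3 [tied]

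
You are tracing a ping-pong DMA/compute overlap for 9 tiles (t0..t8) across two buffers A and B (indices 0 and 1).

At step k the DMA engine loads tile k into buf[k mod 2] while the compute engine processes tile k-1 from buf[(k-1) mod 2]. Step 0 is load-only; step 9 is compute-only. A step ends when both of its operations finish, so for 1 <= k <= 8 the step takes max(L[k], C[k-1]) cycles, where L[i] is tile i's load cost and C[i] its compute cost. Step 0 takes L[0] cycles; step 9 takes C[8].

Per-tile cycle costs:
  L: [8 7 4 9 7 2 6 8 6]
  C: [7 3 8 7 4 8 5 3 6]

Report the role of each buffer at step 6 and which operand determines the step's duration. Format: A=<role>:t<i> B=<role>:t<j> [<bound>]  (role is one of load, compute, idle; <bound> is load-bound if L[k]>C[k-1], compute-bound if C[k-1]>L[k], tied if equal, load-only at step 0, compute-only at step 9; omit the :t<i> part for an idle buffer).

  0. 8=8c; end=8; A:t0 B:-
  1. max(7,7)=7c; end=15; A:t0 B:t1
  2. max(4,3)=4c; end=19; A:t2 B:t1
  3. max(9,8)=9c; end=28; A:t2 B:t3
  4. max(7,7)=7c; end=35; A:t4 B:t3
  5. max(2,4)=4c; end=39; A:t4 B:t5
  6. max(6,8)=8c; end=47; A:t6 B:t5
  7. max(8,5)=8c; end=55; A:t6 B:t7
  8. max(6,3)=6c; end=61; A:t8 B:t7
  9. 6=6c; end=67; A:t8 B:t7

step 6: A=load:t6 B=compute:t5 [compute-bound]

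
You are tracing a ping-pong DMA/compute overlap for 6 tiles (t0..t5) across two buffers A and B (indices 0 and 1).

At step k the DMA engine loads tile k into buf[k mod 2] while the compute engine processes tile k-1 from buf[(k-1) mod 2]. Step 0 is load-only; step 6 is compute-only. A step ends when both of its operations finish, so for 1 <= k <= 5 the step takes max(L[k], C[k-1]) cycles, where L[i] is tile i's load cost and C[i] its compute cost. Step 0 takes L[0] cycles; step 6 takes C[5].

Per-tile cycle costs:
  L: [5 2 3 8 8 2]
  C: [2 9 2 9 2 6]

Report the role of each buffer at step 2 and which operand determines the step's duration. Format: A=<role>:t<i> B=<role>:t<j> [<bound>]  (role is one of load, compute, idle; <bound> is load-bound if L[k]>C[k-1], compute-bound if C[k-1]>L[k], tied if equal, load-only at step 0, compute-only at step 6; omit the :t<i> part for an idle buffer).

k=0 load=t0/5c comp=- wait=5 total=5
k=1 load=t1/2c comp=t0/2c wait=2 total=7
k=2 load=t2/3c comp=t1/9c wait=9 total=16
k=3 load=t3/8c comp=t2/2c wait=8 total=24
k=4 load=t4/8c comp=t3/9c wait=9 total=33
k=5 load=t5/2c comp=t4/2c wait=2 total=35
k=6 load=- comp=t5/6c wait=6 total=41

step 2: A=load:t2 B=compute:t1 [compute-bound]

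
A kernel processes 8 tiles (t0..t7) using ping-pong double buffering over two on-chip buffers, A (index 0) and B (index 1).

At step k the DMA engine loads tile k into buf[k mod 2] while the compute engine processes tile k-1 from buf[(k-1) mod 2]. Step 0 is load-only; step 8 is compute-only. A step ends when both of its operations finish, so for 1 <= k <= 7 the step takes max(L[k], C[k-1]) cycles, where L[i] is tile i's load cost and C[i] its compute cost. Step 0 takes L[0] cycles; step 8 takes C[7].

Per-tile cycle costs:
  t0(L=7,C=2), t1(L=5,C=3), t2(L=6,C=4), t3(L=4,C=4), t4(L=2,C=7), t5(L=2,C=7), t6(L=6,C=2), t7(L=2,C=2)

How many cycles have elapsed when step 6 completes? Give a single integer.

  0. 7=7c; end=7; A:t0 B:-
  1. max(5,2)=5c; end=12; A:t0 B:t1
  2. max(6,3)=6c; end=18; A:t2 B:t1
  3. max(4,4)=4c; end=22; A:t2 B:t3
  4. max(2,4)=4c; end=26; A:t4 B:t3
  5. max(2,7)=7c; end=33; A:t4 B:t5
  6. max(6,7)=7c; end=40; A:t6 B:t5
  7. max(2,2)=2c; end=42; A:t6 B:t7
  8. 2=2c; end=44; A:t6 B:t7

end_cycle[6] = 40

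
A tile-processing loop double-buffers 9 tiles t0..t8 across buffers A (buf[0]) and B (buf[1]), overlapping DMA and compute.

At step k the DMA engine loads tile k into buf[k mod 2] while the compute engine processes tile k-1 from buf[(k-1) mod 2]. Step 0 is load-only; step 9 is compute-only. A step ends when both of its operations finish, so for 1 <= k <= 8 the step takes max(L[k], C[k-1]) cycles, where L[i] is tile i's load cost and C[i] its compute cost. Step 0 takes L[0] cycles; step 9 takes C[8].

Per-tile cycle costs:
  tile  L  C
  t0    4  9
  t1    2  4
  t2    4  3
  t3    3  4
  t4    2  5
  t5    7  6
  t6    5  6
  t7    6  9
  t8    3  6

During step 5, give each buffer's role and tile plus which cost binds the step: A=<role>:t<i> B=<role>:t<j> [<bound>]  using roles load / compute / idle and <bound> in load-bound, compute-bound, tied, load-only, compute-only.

step 5: A=compute:t4 B=load:t5 [load-bound]

step 0: L[0]=4 → dur=4, Σ=4 | A=load:t0 B=idle [load-only]
step 1: L[1]=2 C[0]=9 → dur=9, Σ=13 | A=compute:t0 B=load:t1 [compute-bound]
step 2: L[2]=4 C[1]=4 → dur=4, Σ=17 | A=load:t2 B=compute:t1 [tied]
step 3: L[3]=3 C[2]=3 → dur=3, Σ=20 | A=compute:t2 B=load:t3 [tied]
step 4: L[4]=2 C[3]=4 → dur=4, Σ=24 | A=load:t4 B=compute:t3 [compute-bound]
step 5: L[5]=7 C[4]=5 → dur=7, Σ=31 | A=compute:t4 B=load:t5 [load-bound]
step 6: L[6]=5 C[5]=6 → dur=6, Σ=37 | A=load:t6 B=compute:t5 [compute-bound]
step 7: L[7]=6 C[6]=6 → dur=6, Σ=43 | A=compute:t6 B=load:t7 [tied]
step 8: L[8]=3 C[7]=9 → dur=9, Σ=52 | A=load:t8 B=compute:t7 [compute-bound]
step 9: C[8]=6 → dur=6, Σ=58 | A=compute:t8 B=idle [compute-only]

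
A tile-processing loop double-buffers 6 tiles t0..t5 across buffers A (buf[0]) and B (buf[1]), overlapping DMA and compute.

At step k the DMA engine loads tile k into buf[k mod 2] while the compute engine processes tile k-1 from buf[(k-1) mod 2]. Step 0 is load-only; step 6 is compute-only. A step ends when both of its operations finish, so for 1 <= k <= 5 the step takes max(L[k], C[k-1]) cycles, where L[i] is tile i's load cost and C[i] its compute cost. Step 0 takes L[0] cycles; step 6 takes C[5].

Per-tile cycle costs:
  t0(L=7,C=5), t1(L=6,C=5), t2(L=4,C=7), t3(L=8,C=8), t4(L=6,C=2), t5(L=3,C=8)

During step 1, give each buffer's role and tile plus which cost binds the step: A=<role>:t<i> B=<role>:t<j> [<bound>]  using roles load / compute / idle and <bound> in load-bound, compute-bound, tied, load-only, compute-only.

step 1: A=compute:t0 B=load:t1 [load-bound]

step 0: L[0]=7 → dur=7, Σ=7 | A=load:t0 B=idle [load-only]
step 1: L[1]=6 C[0]=5 → dur=6, Σ=13 | A=compute:t0 B=load:t1 [load-bound]
step 2: L[2]=4 C[1]=5 → dur=5, Σ=18 | A=load:t2 B=compute:t1 [compute-bound]
step 3: L[3]=8 C[2]=7 → dur=8, Σ=26 | A=compute:t2 B=load:t3 [load-bound]
step 4: L[4]=6 C[3]=8 → dur=8, Σ=34 | A=load:t4 B=compute:t3 [compute-bound]
step 5: L[5]=3 C[4]=2 → dur=3, Σ=37 | A=compute:t4 B=load:t5 [load-bound]
step 6: C[5]=8 → dur=8, Σ=45 | A=idle B=compute:t5 [compute-only]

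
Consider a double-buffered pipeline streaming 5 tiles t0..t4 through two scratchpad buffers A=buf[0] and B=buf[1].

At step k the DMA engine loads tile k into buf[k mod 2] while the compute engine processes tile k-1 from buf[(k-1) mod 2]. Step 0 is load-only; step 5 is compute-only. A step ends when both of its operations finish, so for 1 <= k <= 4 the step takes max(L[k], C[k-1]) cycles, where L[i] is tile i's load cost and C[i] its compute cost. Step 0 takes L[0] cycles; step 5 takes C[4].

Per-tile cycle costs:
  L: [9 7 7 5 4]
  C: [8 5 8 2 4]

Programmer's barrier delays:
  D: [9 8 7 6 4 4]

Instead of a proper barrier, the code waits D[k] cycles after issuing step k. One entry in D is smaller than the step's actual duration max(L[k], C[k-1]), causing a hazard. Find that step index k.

hazard at step 3

step 0: need L[0]=9 = 9; D[0]=9 ok
step 1: need max(L[1]=7,C[0]=8) = 8; D[1]=8 ok
step 2: need max(L[2]=7,C[1]=5) = 7; D[2]=7 ok
step 3: need max(L[3]=5,C[2]=8) = 8; D[3]=6 SHORT
step 4: need max(L[4]=4,C[3]=2) = 4; D[4]=4 ok
step 5: need C[4]=4 = 4; D[5]=4 ok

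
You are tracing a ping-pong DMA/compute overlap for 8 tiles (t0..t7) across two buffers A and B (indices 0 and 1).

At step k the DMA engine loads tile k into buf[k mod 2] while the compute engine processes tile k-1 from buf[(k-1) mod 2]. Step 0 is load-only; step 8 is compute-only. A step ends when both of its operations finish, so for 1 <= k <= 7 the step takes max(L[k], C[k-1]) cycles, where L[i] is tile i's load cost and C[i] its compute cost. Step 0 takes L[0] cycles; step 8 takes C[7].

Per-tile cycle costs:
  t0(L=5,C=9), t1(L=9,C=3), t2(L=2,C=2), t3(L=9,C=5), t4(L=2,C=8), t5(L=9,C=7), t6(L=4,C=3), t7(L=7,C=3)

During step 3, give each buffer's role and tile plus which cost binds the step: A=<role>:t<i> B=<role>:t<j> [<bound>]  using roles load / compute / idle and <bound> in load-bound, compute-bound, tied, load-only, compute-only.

step 3: A=compute:t2 B=load:t3 [load-bound]

  0. 5=5c; end=5; A:t0 B:-
  1. max(9,9)=9c; end=14; A:t0 B:t1
  2. max(2,3)=3c; end=17; A:t2 B:t1
  3. max(9,2)=9c; end=26; A:t2 B:t3
  4. max(2,5)=5c; end=31; A:t4 B:t3
  5. max(9,8)=9c; end=40; A:t4 B:t5
  6. max(4,7)=7c; end=47; A:t6 B:t5
  7. max(7,3)=7c; end=54; A:t6 B:t7
  8. 3=3c; end=57; A:t6 B:t7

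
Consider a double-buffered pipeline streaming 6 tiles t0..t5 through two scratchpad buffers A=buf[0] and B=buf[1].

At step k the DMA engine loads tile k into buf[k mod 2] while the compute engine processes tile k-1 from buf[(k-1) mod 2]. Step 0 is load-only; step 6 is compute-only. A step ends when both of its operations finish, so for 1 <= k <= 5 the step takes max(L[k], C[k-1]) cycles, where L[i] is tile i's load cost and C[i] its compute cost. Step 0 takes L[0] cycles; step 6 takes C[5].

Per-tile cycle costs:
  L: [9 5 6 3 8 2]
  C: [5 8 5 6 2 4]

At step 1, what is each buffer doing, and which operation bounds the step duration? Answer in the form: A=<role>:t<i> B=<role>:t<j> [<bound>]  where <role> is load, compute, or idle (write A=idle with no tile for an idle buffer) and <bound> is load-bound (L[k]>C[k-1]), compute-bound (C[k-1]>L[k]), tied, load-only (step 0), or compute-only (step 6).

  0. 9=9c; end=9; A:t0 B:-
  1. max(5,5)=5c; end=14; A:t0 B:t1
  2. max(6,8)=8c; end=22; A:t2 B:t1
  3. max(3,5)=5c; end=27; A:t2 B:t3
  4. max(8,6)=8c; end=35; A:t4 B:t3
  5. max(2,2)=2c; end=37; A:t4 B:t5
  6. 4=4c; end=41; A:t4 B:t5

step 1: A=compute:t0 B=load:t1 [tied]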